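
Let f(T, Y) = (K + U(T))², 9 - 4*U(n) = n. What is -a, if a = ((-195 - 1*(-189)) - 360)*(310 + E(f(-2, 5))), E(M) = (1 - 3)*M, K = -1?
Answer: 444873/4 ≈ 1.1122e+5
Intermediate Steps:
U(n) = 9/4 - n/4
f(T, Y) = (5/4 - T/4)² (f(T, Y) = (-1 + (9/4 - T/4))² = (5/4 - T/4)²)
E(M) = -2*M
a = -444873/4 (a = ((-195 - 1*(-189)) - 360)*(310 - (-5 - 2)²/8) = ((-195 + 189) - 360)*(310 - (-7)²/8) = (-6 - 360)*(310 - 49/8) = -366*(310 - 2*49/16) = -366*(310 - 49/8) = -366*2431/8 = -444873/4 ≈ -1.1122e+5)
-a = -1*(-444873/4) = 444873/4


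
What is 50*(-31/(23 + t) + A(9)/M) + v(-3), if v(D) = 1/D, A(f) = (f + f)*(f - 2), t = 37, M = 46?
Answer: 15289/138 ≈ 110.79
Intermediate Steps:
A(f) = 2*f*(-2 + f) (A(f) = (2*f)*(-2 + f) = 2*f*(-2 + f))
50*(-31/(23 + t) + A(9)/M) + v(-3) = 50*(-31/(23 + 37) + (2*9*(-2 + 9))/46) + 1/(-3) = 50*(-31/60 + (2*9*7)*(1/46)) - 1/3 = 50*(-31*1/60 + 126*(1/46)) - 1/3 = 50*(-31/60 + 63/23) - 1/3 = 50*(3067/1380) - 1/3 = 15335/138 - 1/3 = 15289/138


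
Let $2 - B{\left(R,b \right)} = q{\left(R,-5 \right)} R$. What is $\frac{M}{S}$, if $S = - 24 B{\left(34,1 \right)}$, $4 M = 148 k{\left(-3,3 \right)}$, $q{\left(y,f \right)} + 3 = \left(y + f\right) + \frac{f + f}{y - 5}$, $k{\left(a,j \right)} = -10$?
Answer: $- \frac{5365}{302856} \approx -0.017715$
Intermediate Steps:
$q{\left(y,f \right)} = -3 + f + y + \frac{2 f}{-5 + y}$ ($q{\left(y,f \right)} = -3 + \left(\left(y + f\right) + \frac{f + f}{y - 5}\right) = -3 + \left(\left(f + y\right) + \frac{2 f}{-5 + y}\right) = -3 + \left(f + y + \frac{2 f}{-5 + y}\right) = -3 + f + y + \frac{2 f}{-5 + y}$)
$B{\left(R,b \right)} = 2 - \frac{R \left(30 + R^{2} - 13 R\right)}{-5 + R}$ ($B{\left(R,b \right)} = 2 - \frac{15 + R^{2} - 8 R - -15 - 5 R}{-5 + R} R = 2 - \frac{15 + R^{2} - 8 R + 15 - 5 R}{-5 + R} R = 2 - \frac{30 + R^{2} - 13 R}{-5 + R} R = 2 - \frac{R \left(30 + R^{2} - 13 R\right)}{-5 + R}$)
$M = -370$ ($M = \frac{148 \left(-10\right)}{4} = \frac{1}{4} \left(-1480\right) = -370$)
$S = \frac{605712}{29}$ ($S = - 24 \frac{-10 - 34^{3} - 952 + 13 \cdot 34^{2}}{-5 + 34} = - 24 \frac{-10 - 39304 - 952 + 13 \cdot 1156}{29} = - 24 \frac{-10 - 39304 - 952 + 15028}{29} = - 24 \cdot \frac{1}{29} \left(-25238\right) = \left(-24\right) \left(- \frac{25238}{29}\right) = \frac{605712}{29} \approx 20887.0$)
$\frac{M}{S} = - \frac{370}{\frac{605712}{29}} = \left(-370\right) \frac{29}{605712} = - \frac{5365}{302856}$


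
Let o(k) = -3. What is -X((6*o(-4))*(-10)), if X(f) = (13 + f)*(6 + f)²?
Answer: -6677028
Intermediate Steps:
X(f) = (6 + f)²*(13 + f)
-X((6*o(-4))*(-10)) = -(6 + (6*(-3))*(-10))²*(13 + (6*(-3))*(-10)) = -(6 - 18*(-10))²*(13 - 18*(-10)) = -(6 + 180)²*(13 + 180) = -186²*193 = -34596*193 = -1*6677028 = -6677028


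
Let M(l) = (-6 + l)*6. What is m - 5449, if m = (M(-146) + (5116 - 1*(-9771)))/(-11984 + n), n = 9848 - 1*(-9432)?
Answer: -39741929/7296 ≈ -5447.1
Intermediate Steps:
n = 19280 (n = 9848 + 9432 = 19280)
M(l) = -36 + 6*l
m = 13975/7296 (m = ((-36 + 6*(-146)) + (5116 - 1*(-9771)))/(-11984 + 19280) = ((-36 - 876) + (5116 + 9771))/7296 = (-912 + 14887)*(1/7296) = 13975*(1/7296) = 13975/7296 ≈ 1.9154)
m - 5449 = 13975/7296 - 5449 = -39741929/7296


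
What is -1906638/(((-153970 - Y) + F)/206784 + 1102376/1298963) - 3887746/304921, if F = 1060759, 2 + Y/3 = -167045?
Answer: -26027968954728268705370/104527055779355909 ≈ -2.4901e+5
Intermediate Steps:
Y = -501141 (Y = -6 + 3*(-167045) = -6 - 501135 = -501141)
-1906638/(((-153970 - Y) + F)/206784 + 1102376/1298963) - 3887746/304921 = -1906638/(((-153970 - 1*(-501141)) + 1060759)/206784 + 1102376/1298963) - 3887746/304921 = -1906638/(((-153970 + 501141) + 1060759)*(1/206784) + 1102376*(1/1298963)) - 3887746*1/304921 = -1906638/((347171 + 1060759)*(1/206784) + 1102376/1298963) - 3887746/304921 = -1906638/(1407930*(1/206784) + 1102376/1298963) - 3887746/304921 = -1906638/(234655/34464 + 1102376/1298963) - 3887746/304921 = -1906638/342800449229/44767460832 - 3887746/304921 = -1906638*44767460832/342800449229 - 3887746/304921 = -85355341985802816/342800449229 - 3887746/304921 = -26027968954728268705370/104527055779355909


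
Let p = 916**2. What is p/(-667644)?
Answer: -209764/166911 ≈ -1.2567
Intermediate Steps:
p = 839056
p/(-667644) = 839056/(-667644) = 839056*(-1/667644) = -209764/166911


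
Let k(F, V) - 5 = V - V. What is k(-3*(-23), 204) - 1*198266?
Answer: -198261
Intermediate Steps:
k(F, V) = 5 (k(F, V) = 5 + (V - V) = 5 + 0 = 5)
k(-3*(-23), 204) - 1*198266 = 5 - 1*198266 = 5 - 198266 = -198261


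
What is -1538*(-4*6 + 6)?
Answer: 27684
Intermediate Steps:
-1538*(-4*6 + 6) = -1538*(-24 + 6) = -1538*(-18) = 27684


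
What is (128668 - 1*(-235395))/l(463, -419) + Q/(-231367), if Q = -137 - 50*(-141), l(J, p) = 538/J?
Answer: 38999488268829/124475446 ≈ 3.1331e+5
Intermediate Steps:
Q = 6913 (Q = -137 + 7050 = 6913)
(128668 - 1*(-235395))/l(463, -419) + Q/(-231367) = (128668 - 1*(-235395))/((538/463)) + 6913/(-231367) = (128668 + 235395)/((538*(1/463))) + 6913*(-1/231367) = 364063/(538/463) - 6913/231367 = 364063*(463/538) - 6913/231367 = 168561169/538 - 6913/231367 = 38999488268829/124475446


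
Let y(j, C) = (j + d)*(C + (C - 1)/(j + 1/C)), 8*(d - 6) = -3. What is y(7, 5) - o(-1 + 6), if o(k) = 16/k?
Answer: 12049/180 ≈ 66.939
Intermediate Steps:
d = 45/8 (d = 6 + (⅛)*(-3) = 6 - 3/8 = 45/8 ≈ 5.6250)
y(j, C) = (45/8 + j)*(C + (-1 + C)/(j + 1/C)) (y(j, C) = (j + 45/8)*(C + (C - 1)/(j + 1/C)) = (45/8 + j)*(C + (-1 + C)/(j + 1/C)))
y(7, 5) - o(-1 + 6) = (⅛)*5²*(45 + 8*7² + 53*7)/(1 + 5*7) - 16/(-1 + 6) = (⅛)*25*(45 + 8*49 + 371)/(1 + 35) - 16/5 = (⅛)*25*(45 + 392 + 371)/36 - 16/5 = (⅛)*25*(1/36)*808 - 1*16/5 = 2525/36 - 16/5 = 12049/180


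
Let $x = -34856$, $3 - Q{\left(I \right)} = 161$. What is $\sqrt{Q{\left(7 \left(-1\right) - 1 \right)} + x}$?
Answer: $i \sqrt{35014} \approx 187.12 i$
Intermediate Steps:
$Q{\left(I \right)} = -158$ ($Q{\left(I \right)} = 3 - 161 = -158$)
$\sqrt{Q{\left(7 \left(-1\right) - 1 \right)} + x} = \sqrt{-158 - 34856} = \sqrt{-35014} = i \sqrt{35014}$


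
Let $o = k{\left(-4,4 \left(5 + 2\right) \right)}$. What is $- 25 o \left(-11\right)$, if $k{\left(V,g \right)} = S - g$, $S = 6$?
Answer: $-6050$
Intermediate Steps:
$k{\left(V,g \right)} = 6 - g$
$o = -22$ ($o = 6 - 4 \left(5 + 2\right) = 6 - 4 \cdot 7 = 6 - 28 = -22$)
$- 25 o \left(-11\right) = \left(-25\right) \left(-22\right) \left(-11\right) = 550 \left(-11\right) = -6050$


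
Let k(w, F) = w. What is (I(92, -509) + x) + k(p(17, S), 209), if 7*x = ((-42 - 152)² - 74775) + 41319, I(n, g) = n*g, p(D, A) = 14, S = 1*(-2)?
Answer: -323518/7 ≈ -46217.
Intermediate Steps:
S = -2
I(n, g) = g*n
x = 4180/7 (x = (((-42 - 152)² - 74775) + 41319)/7 = (((-194)² - 74775) + 41319)/7 = ((37636 - 74775) + 41319)/7 = (-37139 + 41319)/7 = (⅐)*4180 = 4180/7 ≈ 597.14)
(I(92, -509) + x) + k(p(17, S), 209) = (-509*92 + 4180/7) + 14 = (-46828 + 4180/7) + 14 = -323616/7 + 14 = -323518/7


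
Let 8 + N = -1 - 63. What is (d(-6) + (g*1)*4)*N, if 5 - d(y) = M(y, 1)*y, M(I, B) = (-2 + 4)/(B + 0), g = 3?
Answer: -2088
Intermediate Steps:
M(I, B) = 2/B
N = -72 (N = -8 + (-1 - 63) = -8 - 64 = -72)
d(y) = 5 - 2*y (d(y) = 5 - 2/1*y = 5 - 2*1*y = 5 - 2*y)
(d(-6) + (g*1)*4)*N = ((5 - 2*(-6)) + (3*1)*4)*(-72) = ((5 + 12) + 3*4)*(-72) = (17 + 12)*(-72) = 29*(-72) = -2088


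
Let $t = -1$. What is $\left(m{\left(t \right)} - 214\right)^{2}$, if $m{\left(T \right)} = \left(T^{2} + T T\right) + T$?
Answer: $45369$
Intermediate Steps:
$m{\left(T \right)} = T + 2 T^{2}$ ($m{\left(T \right)} = \left(T^{2} + T^{2}\right) + T = 2 T^{2} + T = T + 2 T^{2}$)
$\left(m{\left(t \right)} - 214\right)^{2} = \left(- (1 + 2 \left(-1\right)) - 214\right)^{2} = \left(- (1 - 2) - 214\right)^{2} = \left(\left(-1\right) \left(-1\right) - 214\right)^{2} = \left(1 - 214\right)^{2} = \left(-213\right)^{2} = 45369$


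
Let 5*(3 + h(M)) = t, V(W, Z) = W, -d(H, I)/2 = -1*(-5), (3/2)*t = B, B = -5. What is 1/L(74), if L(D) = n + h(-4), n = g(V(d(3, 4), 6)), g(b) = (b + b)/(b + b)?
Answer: -3/8 ≈ -0.37500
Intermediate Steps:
t = -10/3 (t = (⅔)*(-5) = -10/3 ≈ -3.3333)
d(H, I) = -10 (d(H, I) = -(-2)*(-5) = -2*5 = -10)
g(b) = 1 (g(b) = (2*b)/((2*b)) = (2*b)*(1/(2*b)) = 1)
n = 1
h(M) = -11/3 (h(M) = -3 + (⅕)*(-10/3) = -3 - ⅔ = -11/3)
L(D) = -8/3 (L(D) = 1 - 11/3 = -8/3)
1/L(74) = 1/(-8/3) = -3/8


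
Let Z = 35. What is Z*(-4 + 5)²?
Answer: 35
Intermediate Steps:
Z*(-4 + 5)² = 35*(-4 + 5)² = 35*1² = 35*1 = 35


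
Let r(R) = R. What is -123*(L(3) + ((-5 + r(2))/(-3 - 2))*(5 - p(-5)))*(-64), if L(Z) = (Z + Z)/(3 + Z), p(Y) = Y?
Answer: 55104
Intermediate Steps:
L(Z) = 2*Z/(3 + Z) (L(Z) = (2*Z)/(3 + Z) = 2*Z/(3 + Z))
-123*(L(3) + ((-5 + r(2))/(-3 - 2))*(5 - p(-5)))*(-64) = -123*(2*3/(3 + 3) + ((-5 + 2)/(-3 - 2))*(5 - 1*(-5)))*(-64) = -123*(2*3/6 + (-3/(-5))*(5 + 5))*(-64) = -123*(2*3*(1/6) - 3*(-1/5)*10)*(-64) = -123*(1 + (3/5)*10)*(-64) = -123*(1 + 6)*(-64) = -123*7*(-64) = -861*(-64) = 55104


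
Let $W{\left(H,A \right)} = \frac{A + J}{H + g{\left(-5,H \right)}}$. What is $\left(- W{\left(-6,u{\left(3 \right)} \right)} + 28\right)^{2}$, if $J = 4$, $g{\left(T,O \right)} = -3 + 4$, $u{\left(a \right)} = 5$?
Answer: $\frac{22201}{25} \approx 888.04$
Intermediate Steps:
$g{\left(T,O \right)} = 1$
$W{\left(H,A \right)} = \frac{4 + A}{1 + H}$ ($W{\left(H,A \right)} = \frac{A + 4}{H + 1} = \frac{4 + A}{1 + H}$)
$\left(- W{\left(-6,u{\left(3 \right)} \right)} + 28\right)^{2} = \left(- \frac{4 + 5}{1 - 6} + 28\right)^{2} = \left(- \frac{9}{-5} + 28\right)^{2} = \left(- \frac{\left(-1\right) 9}{5} + 28\right)^{2} = \left(\left(-1\right) \left(- \frac{9}{5}\right) + 28\right)^{2} = \left(\frac{9}{5} + 28\right)^{2} = \left(\frac{149}{5}\right)^{2} = \frac{22201}{25}$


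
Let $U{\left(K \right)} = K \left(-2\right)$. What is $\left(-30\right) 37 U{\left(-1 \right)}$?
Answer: $-2220$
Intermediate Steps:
$U{\left(K \right)} = - 2 K$
$\left(-30\right) 37 U{\left(-1 \right)} = \left(-30\right) 37 \left(\left(-2\right) \left(-1\right)\right) = \left(-1110\right) 2 = -2220$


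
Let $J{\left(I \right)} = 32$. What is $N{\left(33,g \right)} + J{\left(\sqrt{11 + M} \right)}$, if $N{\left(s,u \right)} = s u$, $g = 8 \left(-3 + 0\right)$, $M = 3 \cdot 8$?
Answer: $-760$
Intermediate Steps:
$M = 24$
$g = -24$ ($g = 8 \left(-3\right) = -24$)
$N{\left(33,g \right)} + J{\left(\sqrt{11 + M} \right)} = 33 \left(-24\right) + 32 = -792 + 32 = -760$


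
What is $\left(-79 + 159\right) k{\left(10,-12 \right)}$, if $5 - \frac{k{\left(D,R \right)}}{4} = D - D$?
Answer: $1600$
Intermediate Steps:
$k{\left(D,R \right)} = 20$ ($k{\left(D,R \right)} = 20 - 4 \left(D - D\right) = 20 - 0 = 20 + 0 = 20$)
$\left(-79 + 159\right) k{\left(10,-12 \right)} = \left(-79 + 159\right) 20 = 80 \cdot 20 = 1600$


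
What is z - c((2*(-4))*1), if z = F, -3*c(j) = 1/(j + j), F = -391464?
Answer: -18790273/48 ≈ -3.9146e+5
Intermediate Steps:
c(j) = -1/(6*j) (c(j) = -1/(3*(j + j)) = -1/(2*j)/3 = -1/(6*j))
z = -391464
z - c((2*(-4))*1) = -391464 - (-1)/(6*((2*(-4))*1)) = -391464 - (-1)/(6*((-8*1))) = -391464 - (-1)/(6*(-8)) = -391464 - (-1)*(-1)/(6*8) = -391464 - 1*1/48 = -391464 - 1/48 = -18790273/48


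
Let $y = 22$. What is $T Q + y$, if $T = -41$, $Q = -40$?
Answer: $1662$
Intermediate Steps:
$T Q + y = \left(-41\right) \left(-40\right) + 22 = 1640 + 22 = 1662$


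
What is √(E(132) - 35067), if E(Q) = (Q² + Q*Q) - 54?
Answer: I*√273 ≈ 16.523*I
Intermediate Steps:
E(Q) = -54 + 2*Q² (E(Q) = (Q² + Q²) - 54 = 2*Q² - 54 = -54 + 2*Q²)
√(E(132) - 35067) = √((-54 + 2*132²) - 35067) = √((-54 + 2*17424) - 35067) = √((-54 + 34848) - 35067) = √(34794 - 35067) = √(-273) = I*√273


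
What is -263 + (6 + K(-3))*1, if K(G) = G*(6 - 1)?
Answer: -272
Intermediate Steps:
K(G) = 5*G (K(G) = G*5 = 5*G)
-263 + (6 + K(-3))*1 = -263 + (6 + 5*(-3))*1 = -263 + (6 - 15)*1 = -263 - 9*1 = -263 - 9 = -272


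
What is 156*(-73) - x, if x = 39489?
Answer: -50877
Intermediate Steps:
156*(-73) - x = 156*(-73) - 1*39489 = -11388 - 39489 = -50877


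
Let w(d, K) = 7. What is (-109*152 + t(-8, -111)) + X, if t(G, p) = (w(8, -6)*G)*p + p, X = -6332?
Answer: -16795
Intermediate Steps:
t(G, p) = p + 7*G*p (t(G, p) = (7*G)*p + p = 7*G*p + p = p + 7*G*p)
(-109*152 + t(-8, -111)) + X = (-109*152 - 111*(1 + 7*(-8))) - 6332 = (-16568 - 111*(1 - 56)) - 6332 = (-16568 - 111*(-55)) - 6332 = (-16568 + 6105) - 6332 = -10463 - 6332 = -16795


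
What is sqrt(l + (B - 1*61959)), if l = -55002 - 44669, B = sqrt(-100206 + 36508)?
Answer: sqrt(-161630 + I*sqrt(63698)) ≈ 0.314 + 402.03*I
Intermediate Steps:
B = I*sqrt(63698) (B = sqrt(-63698) = I*sqrt(63698) ≈ 252.38*I)
l = -99671
sqrt(l + (B - 1*61959)) = sqrt(-99671 + (I*sqrt(63698) - 1*61959)) = sqrt(-99671 + (I*sqrt(63698) - 61959)) = sqrt(-99671 + (-61959 + I*sqrt(63698))) = sqrt(-161630 + I*sqrt(63698))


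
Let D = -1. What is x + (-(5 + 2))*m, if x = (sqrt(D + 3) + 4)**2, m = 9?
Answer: -45 + 8*sqrt(2) ≈ -33.686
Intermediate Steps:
x = (4 + sqrt(2))**2 (x = (sqrt(-1 + 3) + 4)**2 = (sqrt(2) + 4)**2 = (4 + sqrt(2))**2 ≈ 29.314)
x + (-(5 + 2))*m = (4 + sqrt(2))**2 - (5 + 2)*9 = (4 + sqrt(2))**2 - 1*7*9 = (4 + sqrt(2))**2 - 7*9 = (4 + sqrt(2))**2 - 63 = -63 + (4 + sqrt(2))**2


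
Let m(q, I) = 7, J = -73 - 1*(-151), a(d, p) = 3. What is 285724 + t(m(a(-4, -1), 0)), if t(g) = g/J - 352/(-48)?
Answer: 7429017/26 ≈ 2.8573e+5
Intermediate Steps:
J = 78 (J = -73 + 151 = 78)
t(g) = 22/3 + g/78 (t(g) = g/78 - 352/(-48) = g*(1/78) - 352*(-1/48) = g/78 + 22/3 = 22/3 + g/78)
285724 + t(m(a(-4, -1), 0)) = 285724 + (22/3 + (1/78)*7) = 285724 + (22/3 + 7/78) = 285724 + 193/26 = 7429017/26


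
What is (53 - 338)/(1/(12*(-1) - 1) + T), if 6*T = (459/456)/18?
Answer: 6757920/1603 ≈ 4215.8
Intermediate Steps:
T = 17/1824 (T = ((459/456)/18)/6 = ((459*(1/456))*(1/18))/6 = ((153/152)*(1/18))/6 = (⅙)*(17/304) = 17/1824 ≈ 0.0093202)
(53 - 338)/(1/(12*(-1) - 1) + T) = (53 - 338)/(1/(12*(-1) - 1) + 17/1824) = -285/(1/(-12 - 1) + 17/1824) = -285/(1/(-13) + 17/1824) = -285/(-1/13 + 17/1824) = -285/(-1603/23712) = -285*(-23712/1603) = 6757920/1603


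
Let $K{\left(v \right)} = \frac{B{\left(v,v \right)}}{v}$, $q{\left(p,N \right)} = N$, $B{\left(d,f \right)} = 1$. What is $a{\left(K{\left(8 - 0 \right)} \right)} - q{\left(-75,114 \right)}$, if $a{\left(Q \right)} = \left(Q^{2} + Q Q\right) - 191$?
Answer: $- \frac{9759}{32} \approx -304.97$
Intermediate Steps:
$K{\left(v \right)} = \frac{1}{v}$ ($K{\left(v \right)} = 1 \frac{1}{v} = \frac{1}{v}$)
$a{\left(Q \right)} = -191 + 2 Q^{2}$ ($a{\left(Q \right)} = \left(Q^{2} + Q^{2}\right) - 191 = 2 Q^{2} - 191 = -191 + 2 Q^{2}$)
$a{\left(K{\left(8 - 0 \right)} \right)} - q{\left(-75,114 \right)} = \left(-191 + 2 \left(\frac{1}{8 - 0}\right)^{2}\right) - 114 = \left(-191 + 2 \left(\frac{1}{8 + 0}\right)^{2}\right) - 114 = \left(-191 + 2 \left(\frac{1}{8}\right)^{2}\right) - 114 = \left(-191 + \frac{2}{64}\right) - 114 = \left(-191 + 2 \cdot \frac{1}{64}\right) - 114 = \left(-191 + \frac{1}{32}\right) - 114 = - \frac{6111}{32} - 114 = - \frac{9759}{32}$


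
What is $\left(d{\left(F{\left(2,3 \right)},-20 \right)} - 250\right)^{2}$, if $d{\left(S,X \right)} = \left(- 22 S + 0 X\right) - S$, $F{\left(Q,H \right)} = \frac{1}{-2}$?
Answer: $\frac{227529}{4} \approx 56882.0$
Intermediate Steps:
$F{\left(Q,H \right)} = - \frac{1}{2}$
$d{\left(S,X \right)} = - 23 S$ ($d{\left(S,X \right)} = \left(- 22 S + 0\right) - S = - 22 S - S = - 23 S$)
$\left(d{\left(F{\left(2,3 \right)},-20 \right)} - 250\right)^{2} = \left(\left(-23\right) \left(- \frac{1}{2}\right) - 250\right)^{2} = \left(\frac{23}{2} - 250\right)^{2} = \left(- \frac{477}{2}\right)^{2} = \frac{227529}{4}$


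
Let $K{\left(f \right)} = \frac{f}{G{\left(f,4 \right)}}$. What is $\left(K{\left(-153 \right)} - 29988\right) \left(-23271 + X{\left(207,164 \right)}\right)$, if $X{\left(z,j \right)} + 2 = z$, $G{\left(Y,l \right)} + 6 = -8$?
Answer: $\frac{4840157907}{7} \approx 6.9145 \cdot 10^{8}$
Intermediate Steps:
$G{\left(Y,l \right)} = -14$ ($G{\left(Y,l \right)} = -6 - 8 = -14$)
$X{\left(z,j \right)} = -2 + z$
$K{\left(f \right)} = - \frac{f}{14}$ ($K{\left(f \right)} = \frac{f}{-14} = f \left(- \frac{1}{14}\right) = - \frac{f}{14}$)
$\left(K{\left(-153 \right)} - 29988\right) \left(-23271 + X{\left(207,164 \right)}\right) = \left(\left(- \frac{1}{14}\right) \left(-153\right) - 29988\right) \left(-23271 + \left(-2 + 207\right)\right) = \left(\frac{153}{14} - 29988\right) \left(-23271 + 205\right) = \left(- \frac{419679}{14}\right) \left(-23066\right) = \frac{4840157907}{7}$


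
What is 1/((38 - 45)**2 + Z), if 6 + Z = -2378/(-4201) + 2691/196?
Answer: 823396/47177007 ≈ 0.017453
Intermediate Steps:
Z = 6830603/823396 (Z = -6 + (-2378/(-4201) + 2691/196) = -6 + (-2378*(-1/4201) + 2691*(1/196)) = -6 + (2378/4201 + 2691/196) = -6 + 11770979/823396 = 6830603/823396 ≈ 8.2957)
1/((38 - 45)**2 + Z) = 1/((38 - 45)**2 + 6830603/823396) = 1/((-7)**2 + 6830603/823396) = 1/(49 + 6830603/823396) = 1/(47177007/823396) = 823396/47177007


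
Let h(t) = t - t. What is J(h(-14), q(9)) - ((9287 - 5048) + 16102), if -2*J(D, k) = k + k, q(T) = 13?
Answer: -20354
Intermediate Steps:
h(t) = 0
J(D, k) = -k (J(D, k) = -(k + k)/2 = -k)
J(h(-14), q(9)) - ((9287 - 5048) + 16102) = -1*13 - ((9287 - 5048) + 16102) = -13 - (4239 + 16102) = -13 - 1*20341 = -13 - 20341 = -20354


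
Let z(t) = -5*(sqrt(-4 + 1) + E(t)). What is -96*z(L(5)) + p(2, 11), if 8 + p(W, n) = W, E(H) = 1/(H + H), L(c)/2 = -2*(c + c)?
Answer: -12 + 480*I*sqrt(3) ≈ -12.0 + 831.38*I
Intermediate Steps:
L(c) = -8*c (L(c) = 2*(-2*(c + c)) = 2*(-4*c) = -8*c)
E(H) = 1/(2*H)
p(W, n) = -8 + W
z(t) = -5/(2*t) - 5*I*sqrt(3) (z(t) = -5*(sqrt(-4 + 1) + 1/(2*t)) = -5*(sqrt(-3) + 1/(2*t)) = -5*(I*sqrt(3) + 1/(2*t)) = -5*(1/(2*t) + I*sqrt(3)) = -5/(2*t) - 5*I*sqrt(3))
-96*z(L(5)) + p(2, 11) = -96*(-5/(2*((-8*5))) - 5*I*sqrt(3)) + (-8 + 2) = -96*(-5/2/(-40) - 5*I*sqrt(3)) - 6 = -96*(-5/2*(-1/40) - 5*I*sqrt(3)) - 6 = -96*(1/16 - 5*I*sqrt(3)) - 6 = (-6 + 480*I*sqrt(3)) - 6 = -12 + 480*I*sqrt(3)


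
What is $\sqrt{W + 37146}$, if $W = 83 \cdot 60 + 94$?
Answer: $2 \sqrt{10555} \approx 205.48$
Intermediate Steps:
$W = 5074$ ($W = 4980 + 94 = 5074$)
$\sqrt{W + 37146} = \sqrt{5074 + 37146} = \sqrt{42220} = 2 \sqrt{10555}$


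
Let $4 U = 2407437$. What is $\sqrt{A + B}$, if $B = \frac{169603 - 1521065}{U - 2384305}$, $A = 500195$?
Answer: $\frac{3 \sqrt{2825205994240550371}}{7129783} \approx 707.25$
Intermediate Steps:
$U = \frac{2407437}{4}$ ($U = \frac{1}{4} \cdot 2407437 = \frac{2407437}{4} \approx 6.0186 \cdot 10^{5}$)
$B = \frac{5405848}{7129783}$ ($B = \frac{169603 - 1521065}{\frac{2407437}{4} - 2384305} = - \frac{1351462}{- \frac{7129783}{4}} = \left(-1351462\right) \left(- \frac{4}{7129783}\right) = \frac{5405848}{7129783} \approx 0.75821$)
$\sqrt{A + B} = \sqrt{500195 + \frac{5405848}{7129783}} = \sqrt{\frac{3566287213533}{7129783}} = \frac{3 \sqrt{2825205994240550371}}{7129783}$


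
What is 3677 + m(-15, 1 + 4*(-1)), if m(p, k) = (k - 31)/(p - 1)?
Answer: 29433/8 ≈ 3679.1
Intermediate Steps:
m(p, k) = (-31 + k)/(-1 + p)
3677 + m(-15, 1 + 4*(-1)) = 3677 + (-31 + (1 + 4*(-1)))/(-1 - 15) = 3677 + (-31 + (1 - 4))/(-16) = 3677 - (-31 - 3)/16 = 3677 - 1/16*(-34) = 3677 + 17/8 = 29433/8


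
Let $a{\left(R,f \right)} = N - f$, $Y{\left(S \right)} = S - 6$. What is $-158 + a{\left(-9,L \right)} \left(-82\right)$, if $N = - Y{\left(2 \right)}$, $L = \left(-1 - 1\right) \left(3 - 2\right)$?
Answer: $-650$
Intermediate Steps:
$Y{\left(S \right)} = -6 + S$ ($Y{\left(S \right)} = S - 6 = -6 + S$)
$L = -2$ ($L = \left(-2\right) 1 = -2$)
$N = 4$ ($N = - (-6 + 2) = \left(-1\right) \left(-4\right) = 4$)
$a{\left(R,f \right)} = 4 - f$
$-158 + a{\left(-9,L \right)} \left(-82\right) = -158 + \left(4 - -2\right) \left(-82\right) = -158 + \left(4 + 2\right) \left(-82\right) = -158 + 6 \left(-82\right) = -158 - 492 = -650$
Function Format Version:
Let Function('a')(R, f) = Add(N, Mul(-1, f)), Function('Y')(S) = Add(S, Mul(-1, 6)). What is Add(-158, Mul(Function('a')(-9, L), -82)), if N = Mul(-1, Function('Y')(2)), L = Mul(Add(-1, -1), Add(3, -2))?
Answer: -650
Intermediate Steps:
Function('Y')(S) = Add(-6, S) (Function('Y')(S) = Add(S, -6) = Add(-6, S))
L = -2 (L = Mul(-2, 1) = -2)
N = 4 (N = Mul(-1, Add(-6, 2)) = Mul(-1, -4) = 4)
Function('a')(R, f) = Add(4, Mul(-1, f))
Add(-158, Mul(Function('a')(-9, L), -82)) = Add(-158, Mul(Add(4, Mul(-1, -2)), -82)) = Add(-158, Mul(Add(4, 2), -82)) = Add(-158, Mul(6, -82)) = Add(-158, -492) = -650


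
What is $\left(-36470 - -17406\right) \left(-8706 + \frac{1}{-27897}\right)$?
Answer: $\frac{4630098139112}{27897} \approx 1.6597 \cdot 10^{8}$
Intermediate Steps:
$\left(-36470 - -17406\right) \left(-8706 + \frac{1}{-27897}\right) = \left(-36470 + 17406\right) \left(-8706 - \frac{1}{27897}\right) = \left(-19064\right) \left(- \frac{242871283}{27897}\right) = \frac{4630098139112}{27897}$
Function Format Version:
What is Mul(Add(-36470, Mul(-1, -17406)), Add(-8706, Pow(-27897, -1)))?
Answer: Rational(4630098139112, 27897) ≈ 1.6597e+8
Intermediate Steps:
Mul(Add(-36470, Mul(-1, -17406)), Add(-8706, Pow(-27897, -1))) = Mul(Add(-36470, 17406), Add(-8706, Rational(-1, 27897))) = Mul(-19064, Rational(-242871283, 27897)) = Rational(4630098139112, 27897)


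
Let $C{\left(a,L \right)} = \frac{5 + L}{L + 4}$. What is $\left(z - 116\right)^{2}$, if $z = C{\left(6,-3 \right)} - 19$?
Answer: $17689$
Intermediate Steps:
$C{\left(a,L \right)} = \frac{5 + L}{4 + L}$
$z = -17$ ($z = \frac{5 - 3}{4 - 3} - 19 = 1^{-1} \cdot 2 - 19 = 1 \cdot 2 - 19 = 2 - 19 = -17$)
$\left(z - 116\right)^{2} = \left(-17 - 116\right)^{2} = \left(-133\right)^{2} = 17689$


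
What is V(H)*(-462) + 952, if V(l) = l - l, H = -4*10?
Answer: 952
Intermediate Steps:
H = -40
V(l) = 0
V(H)*(-462) + 952 = 0*(-462) + 952 = 0 + 952 = 952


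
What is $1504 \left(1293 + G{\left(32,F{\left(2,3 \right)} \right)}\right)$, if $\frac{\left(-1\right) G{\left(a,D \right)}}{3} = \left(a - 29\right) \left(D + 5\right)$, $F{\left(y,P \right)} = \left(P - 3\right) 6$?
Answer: $1876992$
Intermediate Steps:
$F{\left(y,P \right)} = -18 + 6 P$ ($F{\left(y,P \right)} = \left(-3 + P\right) 6 = -18 + 6 P$)
$G{\left(a,D \right)} = - 3 \left(-29 + a\right) \left(5 + D\right)$ ($G{\left(a,D \right)} = - 3 \left(a - 29\right) \left(D + 5\right) = - 3 \left(-29 + a\right) \left(5 + D\right)$)
$1504 \left(1293 + G{\left(32,F{\left(2,3 \right)} \right)}\right) = 1504 \left(1293 + \left(435 - 480 + 87 \left(-18 + 6 \cdot 3\right) - 3 \left(-18 + 6 \cdot 3\right) 32\right)\right) = 1504 \left(1293 + \left(435 - 480 + 87 \left(-18 + 18\right) - 3 \left(-18 + 18\right) 32\right)\right) = 1504 \left(1293 + \left(435 - 480 + 87 \cdot 0 - 0 \cdot 32\right)\right) = 1504 \left(1293 + \left(435 - 480 + 0 + 0\right)\right) = 1504 \left(1293 - 45\right) = 1504 \cdot 1248 = 1876992$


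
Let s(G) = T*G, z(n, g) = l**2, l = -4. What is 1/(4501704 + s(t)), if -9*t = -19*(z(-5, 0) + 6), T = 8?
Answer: 9/40518680 ≈ 2.2212e-7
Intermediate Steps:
z(n, g) = 16 (z(n, g) = (-4)**2 = 16)
t = 418/9 (t = -(-19)*(16 + 6)/9 = -(-19)*22/9 = -1/9*(-418) = 418/9 ≈ 46.444)
s(G) = 8*G
1/(4501704 + s(t)) = 1/(4501704 + 8*(418/9)) = 1/(4501704 + 3344/9) = 1/(40518680/9) = 9/40518680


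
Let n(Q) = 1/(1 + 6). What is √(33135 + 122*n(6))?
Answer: 17*√5621/7 ≈ 182.08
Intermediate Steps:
n(Q) = ⅐ (n(Q) = 1/7 = ⅐)
√(33135 + 122*n(6)) = √(33135 + 122*(⅐)) = √(33135 + 122/7) = √(232067/7) = 17*√5621/7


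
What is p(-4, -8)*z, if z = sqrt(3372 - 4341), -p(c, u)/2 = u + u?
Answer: 32*I*sqrt(969) ≈ 996.12*I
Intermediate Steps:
p(c, u) = -4*u (p(c, u) = -2*(u + u) = -4*u)
z = I*sqrt(969) (z = sqrt(-969) = I*sqrt(969) ≈ 31.129*I)
p(-4, -8)*z = (-4*(-8))*(I*sqrt(969)) = 32*(I*sqrt(969)) = 32*I*sqrt(969)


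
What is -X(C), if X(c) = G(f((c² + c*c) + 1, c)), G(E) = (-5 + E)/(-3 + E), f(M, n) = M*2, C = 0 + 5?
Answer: -97/99 ≈ -0.97980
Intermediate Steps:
C = 5
f(M, n) = 2*M
G(E) = (-5 + E)/(-3 + E)
X(c) = (-3 + 4*c²)/(-1 + 4*c²) (X(c) = (-5 + 2*((c² + c*c) + 1))/(-3 + 2*((c² + c*c) + 1)) = (-5 + 2*((c² + c²) + 1))/(-3 + 2*((c² + c²) + 1)) = (-5 + 2*(2*c² + 1))/(-3 + 2*(2*c² + 1)) = (-5 + 2*(1 + 2*c²))/(-3 + 2*(1 + 2*c²)) = (-5 + (2 + 4*c²))/(-3 + (2 + 4*c²)) = (-3 + 4*c²)/(-1 + 4*c²))
-X(C) = -(-3 + 4*5²)/(-1 + 4*5²) = -(-3 + 4*25)/(-1 + 4*25) = -(-3 + 100)/(-1 + 100) = -97/99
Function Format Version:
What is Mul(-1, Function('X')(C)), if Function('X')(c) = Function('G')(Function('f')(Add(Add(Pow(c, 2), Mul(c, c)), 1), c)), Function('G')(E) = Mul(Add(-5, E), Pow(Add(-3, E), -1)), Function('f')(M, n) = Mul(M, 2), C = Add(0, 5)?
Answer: Rational(-97, 99) ≈ -0.97980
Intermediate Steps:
C = 5
Function('f')(M, n) = Mul(2, M)
Function('G')(E) = Mul(Pow(Add(-3, E), -1), Add(-5, E))
Function('X')(c) = Mul(Pow(Add(-1, Mul(4, Pow(c, 2))), -1), Add(-3, Mul(4, Pow(c, 2)))) (Function('X')(c) = Mul(Pow(Add(-3, Mul(2, Add(Add(Pow(c, 2), Mul(c, c)), 1))), -1), Add(-5, Mul(2, Add(Add(Pow(c, 2), Mul(c, c)), 1)))) = Mul(Pow(Add(-3, Mul(2, Add(Add(Pow(c, 2), Pow(c, 2)), 1))), -1), Add(-5, Mul(2, Add(Add(Pow(c, 2), Pow(c, 2)), 1)))) = Mul(Pow(Add(-3, Mul(2, Add(Mul(2, Pow(c, 2)), 1))), -1), Add(-5, Mul(2, Add(Mul(2, Pow(c, 2)), 1)))) = Mul(Pow(Add(-3, Mul(2, Add(1, Mul(2, Pow(c, 2))))), -1), Add(-5, Mul(2, Add(1, Mul(2, Pow(c, 2)))))) = Mul(Pow(Add(-3, Add(2, Mul(4, Pow(c, 2)))), -1), Add(-5, Add(2, Mul(4, Pow(c, 2))))) = Mul(Pow(Add(-1, Mul(4, Pow(c, 2))), -1), Add(-3, Mul(4, Pow(c, 2)))))
Mul(-1, Function('X')(C)) = Mul(-1, Mul(Pow(Add(-1, Mul(4, Pow(5, 2))), -1), Add(-3, Mul(4, Pow(5, 2))))) = Mul(-1, Mul(Pow(Add(-1, Mul(4, 25)), -1), Add(-3, Mul(4, 25)))) = Mul(-1, Mul(Pow(Add(-1, 100), -1), Add(-3, 100))) = Mul(-1, Mul(Pow(99, -1), 97)) = Mul(-1, Mul(Rational(1, 99), 97)) = Mul(-1, Rational(97, 99)) = Rational(-97, 99)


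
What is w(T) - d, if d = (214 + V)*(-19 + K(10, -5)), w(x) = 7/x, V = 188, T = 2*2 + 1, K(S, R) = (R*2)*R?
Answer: -62303/5 ≈ -12461.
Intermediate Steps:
K(S, R) = 2*R**2 (K(S, R) = (2*R)*R = 2*R**2)
T = 5 (T = 4 + 1 = 5)
d = 12462 (d = (214 + 188)*(-19 + 2*(-5)**2) = 402*(-19 + 2*25) = 402*(-19 + 50) = 402*31 = 12462)
w(T) - d = 7/5 - 1*12462 = 7*(1/5) - 12462 = 7/5 - 12462 = -62303/5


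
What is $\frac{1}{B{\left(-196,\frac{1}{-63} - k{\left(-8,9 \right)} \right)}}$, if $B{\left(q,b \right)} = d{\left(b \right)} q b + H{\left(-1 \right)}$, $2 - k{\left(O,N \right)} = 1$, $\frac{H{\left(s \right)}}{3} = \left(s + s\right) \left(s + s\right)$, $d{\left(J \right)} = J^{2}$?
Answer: $\frac{5103}{1109812} \approx 0.0045981$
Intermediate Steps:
$H{\left(s \right)} = 12 s^{2}$ ($H{\left(s \right)} = 3 \left(s + s\right) \left(s + s\right) = 3 \cdot 2 s 2 s = 3 \cdot 4 s^{2} = 12 s^{2}$)
$k{\left(O,N \right)} = 1$ ($k{\left(O,N \right)} = 2 - 1 = 1$)
$B{\left(q,b \right)} = 12 + q b^{3}$ ($B{\left(q,b \right)} = b^{2} q b + 12 \left(-1\right)^{2} = q b^{2} b + 12 \cdot 1 = q b^{3} + 12 = 12 + q b^{3}$)
$\frac{1}{B{\left(-196,\frac{1}{-63} - k{\left(-8,9 \right)} \right)}} = \frac{1}{12 - 196 \left(\frac{1}{-63} - 1\right)^{3}} = \frac{1}{12 - 196 \left(- \frac{1}{63} - 1\right)^{3}} = \frac{1}{12 - 196 \left(- \frac{64}{63}\right)^{3}} = \frac{1}{12 - - \frac{1048576}{5103}} = \frac{1}{12 + \frac{1048576}{5103}} = \frac{1}{\frac{1109812}{5103}} = \frac{5103}{1109812}$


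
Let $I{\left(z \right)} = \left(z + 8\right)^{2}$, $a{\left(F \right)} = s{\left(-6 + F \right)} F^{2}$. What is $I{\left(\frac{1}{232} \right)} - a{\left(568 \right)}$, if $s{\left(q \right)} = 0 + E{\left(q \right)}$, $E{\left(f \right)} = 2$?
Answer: $- \frac{34726379903}{53824} \approx -6.4518 \cdot 10^{5}$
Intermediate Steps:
$s{\left(q \right)} = 2$ ($s{\left(q \right)} = 0 + 2 = 2$)
$a{\left(F \right)} = 2 F^{2}$
$I{\left(z \right)} = \left(8 + z\right)^{2}$
$I{\left(\frac{1}{232} \right)} - a{\left(568 \right)} = \left(8 + \frac{1}{232}\right)^{2} - 2 \cdot 568^{2} = \left(8 + \frac{1}{232}\right)^{2} - 2 \cdot 322624 = \left(\frac{1857}{232}\right)^{2} - 645248 = \frac{3448449}{53824} - 645248 = - \frac{34726379903}{53824}$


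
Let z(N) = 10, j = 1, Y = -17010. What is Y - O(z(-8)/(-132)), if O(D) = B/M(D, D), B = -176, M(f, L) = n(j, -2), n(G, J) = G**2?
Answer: -16834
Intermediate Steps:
M(f, L) = 1 (M(f, L) = 1**2 = 1)
O(D) = -176 (O(D) = -176/1 = -176*1 = -176)
Y - O(z(-8)/(-132)) = -17010 - 1*(-176) = -17010 + 176 = -16834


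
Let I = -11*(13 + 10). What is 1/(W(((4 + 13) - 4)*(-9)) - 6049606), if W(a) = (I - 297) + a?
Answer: -1/6050273 ≈ -1.6528e-7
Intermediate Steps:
I = -253 (I = -11*23 = -253)
W(a) = -550 + a (W(a) = (-253 - 297) + a = -550 + a)
1/(W(((4 + 13) - 4)*(-9)) - 6049606) = 1/((-550 + ((4 + 13) - 4)*(-9)) - 6049606) = 1/((-550 + (17 - 4)*(-9)) - 6049606) = 1/((-550 + 13*(-9)) - 6049606) = 1/((-550 - 117) - 6049606) = 1/(-667 - 6049606) = 1/(-6050273) = -1/6050273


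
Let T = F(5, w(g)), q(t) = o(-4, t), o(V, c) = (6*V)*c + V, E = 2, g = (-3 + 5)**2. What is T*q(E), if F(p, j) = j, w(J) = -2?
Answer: 104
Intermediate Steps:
g = 4 (g = 2**2 = 4)
o(V, c) = V + 6*V*c (o(V, c) = 6*V*c + V = V + 6*V*c)
q(t) = -4 - 24*t (q(t) = -4*(1 + 6*t) = -4 - 24*t)
T = -2
T*q(E) = -2*(-4 - 24*2) = -2*(-4 - 48) = -2*(-52) = 104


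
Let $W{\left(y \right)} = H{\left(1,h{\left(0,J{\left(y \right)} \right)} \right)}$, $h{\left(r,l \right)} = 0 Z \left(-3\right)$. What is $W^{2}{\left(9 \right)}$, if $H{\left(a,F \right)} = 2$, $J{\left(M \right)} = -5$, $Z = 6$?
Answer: $4$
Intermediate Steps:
$h{\left(r,l \right)} = 0$ ($h{\left(r,l \right)} = 0 \cdot 6 \left(-3\right) = 0 \left(-3\right) = 0$)
$W{\left(y \right)} = 2$
$W^{2}{\left(9 \right)} = 2^{2} = 4$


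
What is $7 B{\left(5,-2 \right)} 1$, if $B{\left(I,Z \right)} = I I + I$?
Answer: $210$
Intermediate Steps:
$B{\left(I,Z \right)} = I + I^{2}$ ($B{\left(I,Z \right)} = I^{2} + I = I + I^{2}$)
$7 B{\left(5,-2 \right)} 1 = 7 \cdot 5 \left(1 + 5\right) 1 = 7 \cdot 5 \cdot 6 \cdot 1 = 7 \cdot 30 \cdot 1 = 210 \cdot 1 = 210$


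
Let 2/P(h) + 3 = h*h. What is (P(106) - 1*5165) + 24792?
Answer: 220470093/11233 ≈ 19627.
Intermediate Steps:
P(h) = 2/(-3 + h²) (P(h) = 2/(-3 + h*h) = 2/(-3 + h²))
(P(106) - 1*5165) + 24792 = (2/(-3 + 106²) - 1*5165) + 24792 = (2/(-3 + 11236) - 5165) + 24792 = (2/11233 - 5165) + 24792 = -58018443/11233 + 24792 = 220470093/11233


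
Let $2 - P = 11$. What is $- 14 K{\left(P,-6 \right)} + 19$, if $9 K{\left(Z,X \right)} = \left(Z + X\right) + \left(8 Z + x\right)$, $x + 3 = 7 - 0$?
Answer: $\frac{1333}{9} \approx 148.11$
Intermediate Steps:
$P = -9$ ($P = 2 - 11 = -9$)
$x = 4$ ($x = -3 + \left(7 - 0\right) = -3 + \left(7 + 0\right) = -3 + 7 = 4$)
$K{\left(Z,X \right)} = \frac{4}{9} + Z + \frac{X}{9}$ ($K{\left(Z,X \right)} = \frac{\left(Z + X\right) + \left(8 Z + 4\right)}{9} = \frac{\left(X + Z\right) + \left(4 + 8 Z\right)}{9} = \frac{4 + X + 9 Z}{9} = \frac{4}{9} + Z + \frac{X}{9}$)
$- 14 K{\left(P,-6 \right)} + 19 = - 14 \left(\frac{4}{9} - 9 + \frac{1}{9} \left(-6\right)\right) + 19 = - 14 \left(\frac{4}{9} - 9 - \frac{2}{3}\right) + 19 = \left(-14\right) \left(- \frac{83}{9}\right) + 19 = \frac{1162}{9} + 19 = \frac{1333}{9}$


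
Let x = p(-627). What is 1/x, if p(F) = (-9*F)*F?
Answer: -1/3538161 ≈ -2.8263e-7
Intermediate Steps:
p(F) = -9*F²
x = -3538161 (x = -9*(-627)² = -9*393129 = -3538161)
1/x = 1/(-3538161) = -1/3538161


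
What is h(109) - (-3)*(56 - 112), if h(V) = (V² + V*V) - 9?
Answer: 23585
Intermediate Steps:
h(V) = -9 + 2*V² (h(V) = (V² + V²) - 9 = 2*V² - 9 = -9 + 2*V²)
h(109) - (-3)*(56 - 112) = (-9 + 2*109²) - (-3)*(56 - 112) = (-9 + 2*11881) - (-3)*(-56) = (-9 + 23762) - 1*168 = 23753 - 168 = 23585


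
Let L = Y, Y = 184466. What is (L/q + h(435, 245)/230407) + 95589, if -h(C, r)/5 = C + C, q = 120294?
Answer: 1324721055953662/13858289829 ≈ 95591.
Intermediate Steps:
L = 184466
h(C, r) = -10*C (h(C, r) = -5*(C + C) = -10*C)
(L/q + h(435, 245)/230407) + 95589 = (184466/120294 - 10*435/230407) + 95589 = (184466*(1/120294) - 4350*1/230407) + 95589 = (92233/60147 - 4350/230407) + 95589 = 20989489381/13858289829 + 95589 = 1324721055953662/13858289829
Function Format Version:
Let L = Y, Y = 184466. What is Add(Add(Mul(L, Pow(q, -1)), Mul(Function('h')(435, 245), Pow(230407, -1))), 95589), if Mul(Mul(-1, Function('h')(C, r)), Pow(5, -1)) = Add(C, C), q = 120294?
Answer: Rational(1324721055953662, 13858289829) ≈ 95591.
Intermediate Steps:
L = 184466
Function('h')(C, r) = Mul(-10, C) (Function('h')(C, r) = Mul(-5, Add(C, C)) = Mul(-5, Mul(2, C)) = Mul(-10, C))
Add(Add(Mul(L, Pow(q, -1)), Mul(Function('h')(435, 245), Pow(230407, -1))), 95589) = Add(Add(Mul(184466, Pow(120294, -1)), Mul(Mul(-10, 435), Pow(230407, -1))), 95589) = Add(Add(Mul(184466, Rational(1, 120294)), Mul(-4350, Rational(1, 230407))), 95589) = Add(Add(Rational(92233, 60147), Rational(-4350, 230407)), 95589) = Add(Rational(20989489381, 13858289829), 95589) = Rational(1324721055953662, 13858289829)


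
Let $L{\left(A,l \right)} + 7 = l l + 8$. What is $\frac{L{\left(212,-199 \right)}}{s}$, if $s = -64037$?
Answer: $- \frac{39602}{64037} \approx -0.61842$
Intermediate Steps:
$L{\left(A,l \right)} = 1 + l^{2}$ ($L{\left(A,l \right)} = -7 + \left(l l + 8\right) = -7 + \left(l^{2} + 8\right) = -7 + \left(8 + l^{2}\right) = 1 + l^{2}$)
$\frac{L{\left(212,-199 \right)}}{s} = \frac{1 + \left(-199\right)^{2}}{-64037} = \left(1 + 39601\right) \left(- \frac{1}{64037}\right) = 39602 \left(- \frac{1}{64037}\right) = - \frac{39602}{64037}$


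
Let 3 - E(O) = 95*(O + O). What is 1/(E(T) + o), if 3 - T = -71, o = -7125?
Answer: -1/21182 ≈ -4.7210e-5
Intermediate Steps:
T = 74 (T = 3 - 1*(-71) = 3 + 71 = 74)
E(O) = 3 - 190*O (E(O) = 3 - 95*(O + O) = 3 - 95*2*O = 3 - 190*O)
1/(E(T) + o) = 1/((3 - 190*74) - 7125) = 1/((3 - 14060) - 7125) = 1/(-14057 - 7125) = 1/(-21182) = -1/21182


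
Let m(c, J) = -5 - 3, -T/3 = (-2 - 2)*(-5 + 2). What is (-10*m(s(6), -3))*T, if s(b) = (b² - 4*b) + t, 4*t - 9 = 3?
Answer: -2880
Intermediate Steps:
t = 3 (t = 9/4 + (¼)*3 = 9/4 + ¾ = 3)
s(b) = 3 + b² - 4*b (s(b) = (b² - 4*b) + 3 = 3 + b² - 4*b)
T = -36 (T = -3*(-2 - 2)*(-5 + 2) = -(-12)*(-3) = -3*12 = -36)
m(c, J) = -8
(-10*m(s(6), -3))*T = -10*(-8)*(-36) = 80*(-36) = -2880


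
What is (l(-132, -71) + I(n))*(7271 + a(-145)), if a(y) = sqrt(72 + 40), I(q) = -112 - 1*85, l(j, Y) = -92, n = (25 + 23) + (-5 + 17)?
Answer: -2101319 - 1156*sqrt(7) ≈ -2.1044e+6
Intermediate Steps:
n = 60 (n = 48 + 12 = 60)
I(q) = -197 (I(q) = -112 - 85 = -197)
a(y) = 4*sqrt(7) (a(y) = sqrt(112) = 4*sqrt(7))
(l(-132, -71) + I(n))*(7271 + a(-145)) = (-92 - 197)*(7271 + 4*sqrt(7)) = -289*(7271 + 4*sqrt(7)) = -2101319 - 1156*sqrt(7)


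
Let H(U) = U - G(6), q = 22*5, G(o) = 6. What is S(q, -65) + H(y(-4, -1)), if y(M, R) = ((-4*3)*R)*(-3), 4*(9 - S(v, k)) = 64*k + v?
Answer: 1959/2 ≈ 979.50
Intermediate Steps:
q = 110
S(v, k) = 9 - 16*k - v/4 (S(v, k) = 9 - (64*k + v)/4 = 9 - (v + 64*k)/4 = 9 + (-16*k - v/4) = 9 - 16*k - v/4)
y(M, R) = 36*R (y(M, R) = -12*R*(-3) = 36*R)
H(U) = -6 + U (H(U) = U - 1*6 = U - 6 = -6 + U)
S(q, -65) + H(y(-4, -1)) = (9 - 16*(-65) - 1/4*110) + (-6 + 36*(-1)) = (9 + 1040 - 55/2) + (-6 - 36) = 2043/2 - 42 = 1959/2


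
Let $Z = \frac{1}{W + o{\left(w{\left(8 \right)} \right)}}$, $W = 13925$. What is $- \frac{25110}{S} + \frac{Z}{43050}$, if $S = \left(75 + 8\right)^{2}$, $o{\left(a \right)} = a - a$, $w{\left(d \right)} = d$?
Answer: $- \frac{15052723080611}{4129757441250} \approx -3.6449$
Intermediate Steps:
$o{\left(a \right)} = 0$
$S = 6889$ ($S = 83^{2} = 6889$)
$Z = \frac{1}{13925}$ ($Z = \frac{1}{13925 + 0} = \frac{1}{13925} \approx 7.1813 \cdot 10^{-5}$)
$- \frac{25110}{S} + \frac{Z}{43050} = - \frac{25110}{6889} + \frac{1}{13925 \cdot 43050} = \left(-25110\right) \frac{1}{6889} + \frac{1}{13925} \cdot \frac{1}{43050} = - \frac{25110}{6889} + \frac{1}{599471250} = - \frac{15052723080611}{4129757441250}$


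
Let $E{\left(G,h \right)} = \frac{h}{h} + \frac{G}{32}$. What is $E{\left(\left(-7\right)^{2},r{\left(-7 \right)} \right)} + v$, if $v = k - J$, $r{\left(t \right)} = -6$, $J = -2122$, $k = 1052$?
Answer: $\frac{101649}{32} \approx 3176.5$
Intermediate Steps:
$E{\left(G,h \right)} = 1 + \frac{G}{32}$ ($E{\left(G,h \right)} = 1 + G \frac{1}{32} = 1 + \frac{G}{32}$)
$v = 3174$ ($v = 1052 - -2122 = 1052 + 2122 = 3174$)
$E{\left(\left(-7\right)^{2},r{\left(-7 \right)} \right)} + v = \left(1 + \frac{\left(-7\right)^{2}}{32}\right) + 3174 = \left(1 + \frac{1}{32} \cdot 49\right) + 3174 = \left(1 + \frac{49}{32}\right) + 3174 = \frac{81}{32} + 3174 = \frac{101649}{32}$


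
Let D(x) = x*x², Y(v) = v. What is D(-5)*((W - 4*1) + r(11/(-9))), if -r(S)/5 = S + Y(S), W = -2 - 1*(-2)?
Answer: -9250/9 ≈ -1027.8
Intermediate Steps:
W = 0 (W = -2 + 2 = 0)
D(x) = x³
r(S) = -10*S (r(S) = -5*(S + S) = -10*S)
D(-5)*((W - 4*1) + r(11/(-9))) = (-5)³*((0 - 4*1) - 110/(-9)) = -125*((0 - 4) - 110*(-1)/9) = -125*(-4 - 10*(-11/9)) = -125*(-4 + 110/9) = -125*74/9 = -9250/9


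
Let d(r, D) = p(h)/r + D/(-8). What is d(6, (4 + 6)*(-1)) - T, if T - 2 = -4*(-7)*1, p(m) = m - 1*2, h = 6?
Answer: -337/12 ≈ -28.083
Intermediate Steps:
p(m) = -2 + m (p(m) = m - 2 = -2 + m)
d(r, D) = 4/r - D/8 (d(r, D) = (-2 + 6)/r + D/(-8) = 4/r + D*(-⅛) = 4/r - D/8)
T = 30 (T = 2 - 4*(-7)*1 = 2 + 28*1 = 2 + 28 = 30)
d(6, (4 + 6)*(-1)) - T = (4/6 - (4 + 6)*(-1)/8) - 1*30 = (4*(⅙) - 5*(-1)/4) - 30 = (⅔ - ⅛*(-10)) - 30 = (⅔ + 5/4) - 30 = 23/12 - 30 = -337/12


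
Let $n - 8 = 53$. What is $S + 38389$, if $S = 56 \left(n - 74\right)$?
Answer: $37661$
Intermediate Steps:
$n = 61$ ($n = 8 + 53 = 61$)
$S = -728$ ($S = 56 \left(61 - 74\right) = 56 \left(-13\right) = -728$)
$S + 38389 = -728 + 38389 = 37661$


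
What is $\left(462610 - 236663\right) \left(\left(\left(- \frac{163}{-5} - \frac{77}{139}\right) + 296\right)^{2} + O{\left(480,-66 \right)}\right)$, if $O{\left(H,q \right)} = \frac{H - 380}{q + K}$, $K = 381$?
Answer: $\frac{739924873052683804}{30430575} \approx 2.4315 \cdot 10^{10}$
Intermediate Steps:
$O{\left(H,q \right)} = \frac{-380 + H}{381 + q}$ ($O{\left(H,q \right)} = \frac{H - 380}{q + 381} = \frac{-380 + H}{381 + q}$)
$\left(462610 - 236663\right) \left(\left(\left(- \frac{163}{-5} - \frac{77}{139}\right) + 296\right)^{2} + O{\left(480,-66 \right)}\right) = \left(462610 - 236663\right) \left(\left(\left(- \frac{163}{-5} - \frac{77}{139}\right) + 296\right)^{2} + \frac{-380 + 480}{381 - 66}\right) = 225947 \left(\left(\left(\left(-163\right) \left(- \frac{1}{5}\right) - \frac{77}{139}\right) + 296\right)^{2} + \frac{1}{315} \cdot 100\right) = 225947 \left(\left(\left(\frac{163}{5} - \frac{77}{139}\right) + 296\right)^{2} + \frac{1}{315} \cdot 100\right) = 225947 \left(\left(\frac{22272}{695} + 296\right)^{2} + \frac{20}{63}\right) = 225947 \left(\left(\frac{227992}{695}\right)^{2} + \frac{20}{63}\right) = 225947 \left(\frac{51980352064}{483025} + \frac{20}{63}\right) = 225947 \cdot \frac{3274771840532}{30430575} = \frac{739924873052683804}{30430575}$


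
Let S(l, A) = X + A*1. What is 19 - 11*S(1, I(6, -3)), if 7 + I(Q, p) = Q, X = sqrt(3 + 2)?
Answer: 30 - 11*sqrt(5) ≈ 5.4033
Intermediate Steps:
X = sqrt(5) ≈ 2.2361
I(Q, p) = -7 + Q
S(l, A) = A + sqrt(5) (S(l, A) = sqrt(5) + A*1 = sqrt(5) + A = A + sqrt(5))
19 - 11*S(1, I(6, -3)) = 19 - 11*((-7 + 6) + sqrt(5)) = 19 - 11*(-1 + sqrt(5)) = 19 + (11 - 11*sqrt(5)) = 30 - 11*sqrt(5)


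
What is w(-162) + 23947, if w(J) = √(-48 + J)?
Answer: 23947 + I*√210 ≈ 23947.0 + 14.491*I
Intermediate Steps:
w(-162) + 23947 = √(-48 - 162) + 23947 = √(-210) + 23947 = I*√210 + 23947 = 23947 + I*√210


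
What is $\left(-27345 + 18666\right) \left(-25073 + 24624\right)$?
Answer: $3896871$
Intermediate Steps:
$\left(-27345 + 18666\right) \left(-25073 + 24624\right) = \left(-8679\right) \left(-449\right) = 3896871$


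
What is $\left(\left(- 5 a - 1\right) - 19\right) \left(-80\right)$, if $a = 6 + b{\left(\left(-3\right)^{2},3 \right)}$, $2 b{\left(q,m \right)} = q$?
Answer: $5800$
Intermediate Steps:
$b{\left(q,m \right)} = \frac{q}{2}$
$a = \frac{21}{2}$ ($a = 6 + \frac{\left(-3\right)^{2}}{2} = 6 + \frac{1}{2} \cdot 9 = 6 + \frac{9}{2} = \frac{21}{2} \approx 10.5$)
$\left(\left(- 5 a - 1\right) - 19\right) \left(-80\right) = \left(\left(\left(-5\right) \frac{21}{2} - 1\right) - 19\right) \left(-80\right) = \left(\left(- \frac{105}{2} - 1\right) - 19\right) \left(-80\right) = \left(- \frac{107}{2} - 19\right) \left(-80\right) = \left(- \frac{145}{2}\right) \left(-80\right) = 5800$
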